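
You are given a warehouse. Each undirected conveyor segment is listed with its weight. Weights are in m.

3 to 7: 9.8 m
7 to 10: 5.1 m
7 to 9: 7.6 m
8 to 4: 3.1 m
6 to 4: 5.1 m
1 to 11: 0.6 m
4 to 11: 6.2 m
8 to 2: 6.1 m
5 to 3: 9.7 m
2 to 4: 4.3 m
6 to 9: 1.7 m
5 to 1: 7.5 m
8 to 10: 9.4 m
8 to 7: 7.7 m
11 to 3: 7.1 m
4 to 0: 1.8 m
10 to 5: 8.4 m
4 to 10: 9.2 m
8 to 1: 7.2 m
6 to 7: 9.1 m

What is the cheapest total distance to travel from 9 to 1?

13.6 m

Compare a few routes:
9 - 6 - 4 - 11 - 1: 1.7+5.1+6.2+0.6 = 13.6
9 - 6 - 4 - 8 - 1: 1.7+5.1+3.1+7.2 = 17.1
Cheapest is 9 - 6 - 4 - 11 - 1 at 13.6 m.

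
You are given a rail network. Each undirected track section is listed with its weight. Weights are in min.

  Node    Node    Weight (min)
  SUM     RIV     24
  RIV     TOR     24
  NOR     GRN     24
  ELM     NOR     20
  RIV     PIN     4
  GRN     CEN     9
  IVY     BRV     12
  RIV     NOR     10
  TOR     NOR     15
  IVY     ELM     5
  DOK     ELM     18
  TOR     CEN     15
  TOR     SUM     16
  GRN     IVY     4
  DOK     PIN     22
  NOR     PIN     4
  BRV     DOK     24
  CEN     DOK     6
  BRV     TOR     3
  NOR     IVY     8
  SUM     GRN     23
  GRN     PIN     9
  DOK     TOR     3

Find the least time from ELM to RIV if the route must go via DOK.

Shortest ELM→DOK: ELM → DOK = 18
Best DOK to RIV: DOK → PIN → RIV costing 26
Total via DOK: 18 + 26 = 44 min.

44 min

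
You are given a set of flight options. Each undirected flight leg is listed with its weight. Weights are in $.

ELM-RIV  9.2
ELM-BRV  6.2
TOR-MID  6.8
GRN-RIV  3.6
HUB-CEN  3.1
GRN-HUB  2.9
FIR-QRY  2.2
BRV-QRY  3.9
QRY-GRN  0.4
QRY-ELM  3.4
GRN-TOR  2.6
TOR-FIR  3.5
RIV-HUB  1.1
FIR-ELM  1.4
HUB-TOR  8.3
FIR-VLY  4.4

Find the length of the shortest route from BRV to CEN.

$10.3

Candidate routes:
BRV → QRY → GRN → HUB → CEN: 3.9+0.4+2.9+3.1 = 10.3
BRV → QRY → GRN → RIV → HUB → CEN: 3.9+0.4+3.6+1.1+3.1 = 12.1
Cheapest is BRV → QRY → GRN → HUB → CEN at $10.3.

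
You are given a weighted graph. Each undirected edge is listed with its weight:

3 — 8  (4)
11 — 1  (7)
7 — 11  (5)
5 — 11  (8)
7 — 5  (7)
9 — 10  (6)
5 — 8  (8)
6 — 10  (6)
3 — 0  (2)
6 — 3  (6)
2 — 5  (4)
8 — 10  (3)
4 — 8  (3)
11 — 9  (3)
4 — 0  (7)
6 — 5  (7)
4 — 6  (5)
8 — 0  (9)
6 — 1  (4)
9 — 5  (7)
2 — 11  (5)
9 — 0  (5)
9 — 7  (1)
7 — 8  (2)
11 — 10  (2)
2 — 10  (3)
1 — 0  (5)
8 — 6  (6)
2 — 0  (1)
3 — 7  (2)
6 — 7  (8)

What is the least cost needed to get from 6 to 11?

8

Compare a few routes:
6 - 10 - 11: 6+2 = 8
6 - 8 - 10 - 11: 6+3+2 = 11
The minimum is 8 via 6 - 10 - 11.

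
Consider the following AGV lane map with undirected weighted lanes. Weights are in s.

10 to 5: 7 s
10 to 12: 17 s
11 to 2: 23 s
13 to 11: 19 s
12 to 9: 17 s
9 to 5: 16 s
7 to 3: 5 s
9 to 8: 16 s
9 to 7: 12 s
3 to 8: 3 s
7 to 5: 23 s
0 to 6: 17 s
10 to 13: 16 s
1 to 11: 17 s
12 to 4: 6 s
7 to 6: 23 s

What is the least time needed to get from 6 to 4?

Compare a few routes:
6–7–3–8–9–12–4: 23+5+3+16+17+6 = 70
6–7–9–12–4: 23+12+17+6 = 58
6–7–5–10–12–4: 23+23+7+17+6 = 76
The minimum is 58 s via 6–7–9–12–4.

58 s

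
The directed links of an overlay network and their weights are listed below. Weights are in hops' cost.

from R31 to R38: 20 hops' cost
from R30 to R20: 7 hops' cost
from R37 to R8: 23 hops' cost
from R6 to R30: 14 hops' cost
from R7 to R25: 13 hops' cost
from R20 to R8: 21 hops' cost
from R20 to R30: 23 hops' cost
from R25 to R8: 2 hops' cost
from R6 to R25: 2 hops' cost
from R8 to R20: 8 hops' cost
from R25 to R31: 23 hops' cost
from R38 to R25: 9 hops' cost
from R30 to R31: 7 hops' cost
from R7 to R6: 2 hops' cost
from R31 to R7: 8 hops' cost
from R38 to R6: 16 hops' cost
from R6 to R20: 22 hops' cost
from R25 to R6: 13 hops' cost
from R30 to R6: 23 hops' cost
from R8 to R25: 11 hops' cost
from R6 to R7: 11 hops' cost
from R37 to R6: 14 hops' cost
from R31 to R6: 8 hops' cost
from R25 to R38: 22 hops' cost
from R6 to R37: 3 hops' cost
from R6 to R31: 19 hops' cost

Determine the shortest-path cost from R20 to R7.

38 hops' cost

Running Dijkstra from R20:
R20: 0
R8: 21  (via R20)
R30: 23  (via R20)
R31: 30  (via R30)
R25: 32  (via R8)
R7: 38  (via R31)
Shortest route: R20–R30–R31–R7 = 38 hops' cost.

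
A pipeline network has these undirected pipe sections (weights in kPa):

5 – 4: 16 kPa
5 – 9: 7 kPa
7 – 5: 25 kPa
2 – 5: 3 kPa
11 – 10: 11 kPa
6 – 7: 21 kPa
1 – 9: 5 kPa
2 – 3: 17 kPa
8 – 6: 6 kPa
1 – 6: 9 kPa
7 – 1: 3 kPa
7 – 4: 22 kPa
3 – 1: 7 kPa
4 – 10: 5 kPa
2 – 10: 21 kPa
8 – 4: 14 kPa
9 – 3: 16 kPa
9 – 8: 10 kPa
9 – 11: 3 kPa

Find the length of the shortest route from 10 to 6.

25 kPa

Compare a few routes:
10–11–9–1–6: 11+3+5+9 = 28
10–4–8–6: 5+14+6 = 25
Cheapest is 10–4–8–6 at 25 kPa.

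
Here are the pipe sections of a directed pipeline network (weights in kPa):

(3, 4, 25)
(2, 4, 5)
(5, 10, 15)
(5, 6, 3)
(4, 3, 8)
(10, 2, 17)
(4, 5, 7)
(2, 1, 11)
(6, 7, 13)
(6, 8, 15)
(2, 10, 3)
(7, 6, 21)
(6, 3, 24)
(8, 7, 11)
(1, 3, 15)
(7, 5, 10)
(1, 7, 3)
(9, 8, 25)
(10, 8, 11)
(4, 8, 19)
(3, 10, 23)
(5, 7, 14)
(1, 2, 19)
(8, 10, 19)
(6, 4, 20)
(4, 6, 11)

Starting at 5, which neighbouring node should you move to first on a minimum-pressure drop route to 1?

10

Compare a few routes:
5 - 6 - 8 - 10 - 2 - 1: 3+15+19+17+11 = 65
5 - 10 - 2 - 1: 15+17+11 = 43
The minimum is 43 kPa via 5 - 10 - 2 - 1.
So from 5 the first move is to 10.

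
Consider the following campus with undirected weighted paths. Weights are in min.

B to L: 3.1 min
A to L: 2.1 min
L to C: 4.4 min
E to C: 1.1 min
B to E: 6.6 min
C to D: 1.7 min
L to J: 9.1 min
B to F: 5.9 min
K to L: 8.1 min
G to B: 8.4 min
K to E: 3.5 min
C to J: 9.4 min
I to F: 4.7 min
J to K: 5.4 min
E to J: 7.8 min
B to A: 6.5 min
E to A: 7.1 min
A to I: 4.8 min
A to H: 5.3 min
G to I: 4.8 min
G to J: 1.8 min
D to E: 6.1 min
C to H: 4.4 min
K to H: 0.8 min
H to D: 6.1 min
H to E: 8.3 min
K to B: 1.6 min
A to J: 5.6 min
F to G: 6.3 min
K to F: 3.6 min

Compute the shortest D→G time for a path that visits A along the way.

15.6 min

Best D to A: D → C → L → A costing 8.2
Shortest A→G: A → J → G = 7.4
Total via A: 8.2 + 7.4 = 15.6 min.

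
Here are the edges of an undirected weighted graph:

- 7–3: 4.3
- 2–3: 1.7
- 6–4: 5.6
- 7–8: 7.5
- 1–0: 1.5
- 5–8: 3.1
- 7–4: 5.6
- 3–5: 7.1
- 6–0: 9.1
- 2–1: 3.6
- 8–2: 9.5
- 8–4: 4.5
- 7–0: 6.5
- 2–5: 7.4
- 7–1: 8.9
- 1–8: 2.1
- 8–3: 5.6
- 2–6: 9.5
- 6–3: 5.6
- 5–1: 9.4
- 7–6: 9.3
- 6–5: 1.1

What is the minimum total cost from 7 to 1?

8

Enumerating some paths:
7 - 1: 8.9 = 8.9
7 - 0 - 1: 6.5+1.5 = 8
The minimum is 8 via 7 - 0 - 1.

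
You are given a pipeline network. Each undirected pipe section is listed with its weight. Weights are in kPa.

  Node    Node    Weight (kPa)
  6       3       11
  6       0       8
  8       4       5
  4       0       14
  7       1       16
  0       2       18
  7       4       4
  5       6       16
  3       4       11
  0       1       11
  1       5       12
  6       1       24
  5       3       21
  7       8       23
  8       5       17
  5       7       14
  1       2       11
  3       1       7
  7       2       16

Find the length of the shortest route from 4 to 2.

Shortest distances from 4:
4: 0
7: 4  (via 4)
8: 5  (via 4)
3: 11  (via 4)
0: 14  (via 4)
1: 18  (via 3)
5: 18  (via 7)
2: 20  (via 7)
Shortest route: 4–7–2 = 20 kPa.

20 kPa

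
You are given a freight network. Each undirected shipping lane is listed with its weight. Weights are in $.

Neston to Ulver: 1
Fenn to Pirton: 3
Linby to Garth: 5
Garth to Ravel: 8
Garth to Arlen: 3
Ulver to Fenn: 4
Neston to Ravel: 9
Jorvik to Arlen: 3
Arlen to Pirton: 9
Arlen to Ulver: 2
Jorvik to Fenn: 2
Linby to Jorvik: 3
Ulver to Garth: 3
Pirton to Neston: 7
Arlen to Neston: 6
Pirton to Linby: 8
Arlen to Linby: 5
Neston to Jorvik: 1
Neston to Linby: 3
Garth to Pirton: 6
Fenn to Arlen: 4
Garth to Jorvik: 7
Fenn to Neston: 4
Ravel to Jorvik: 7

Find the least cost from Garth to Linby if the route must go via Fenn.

$12

Best Garth to Fenn: Garth–Ulver–Fenn costing 7
Shortest Fenn→Linby: Fenn–Jorvik–Linby = 5
Total via Fenn: 7 + 5 = $12.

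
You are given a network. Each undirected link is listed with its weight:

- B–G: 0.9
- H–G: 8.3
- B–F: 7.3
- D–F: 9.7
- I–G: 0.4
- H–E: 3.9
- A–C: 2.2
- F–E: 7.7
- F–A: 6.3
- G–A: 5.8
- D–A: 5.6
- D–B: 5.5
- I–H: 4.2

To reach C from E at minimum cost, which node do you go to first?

F

Enumerating some paths:
E → H → I → G → A → C: 3.9+4.2+0.4+5.8+2.2 = 16.5
E → F → A → C: 7.7+6.3+2.2 = 16.2
E → H → G → A → C: 3.9+8.3+5.8+2.2 = 20.2
The minimum is 16.2 via E → F → A → C.
So from E the first move is to F.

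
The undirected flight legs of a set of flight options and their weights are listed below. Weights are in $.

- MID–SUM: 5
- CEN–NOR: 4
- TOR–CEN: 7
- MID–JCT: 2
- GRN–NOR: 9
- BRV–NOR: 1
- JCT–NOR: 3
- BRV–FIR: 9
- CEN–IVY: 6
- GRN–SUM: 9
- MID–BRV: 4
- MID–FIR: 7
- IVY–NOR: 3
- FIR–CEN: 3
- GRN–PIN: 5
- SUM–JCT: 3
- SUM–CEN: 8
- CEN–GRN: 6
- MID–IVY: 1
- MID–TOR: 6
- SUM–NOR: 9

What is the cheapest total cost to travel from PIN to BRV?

$15

Running Dijkstra from PIN:
PIN: 0
GRN: 5  (via PIN)
CEN: 11  (via GRN)
SUM: 14  (via GRN)
NOR: 14  (via GRN)
FIR: 14  (via CEN)
BRV: 15  (via NOR)
Shortest route: PIN → GRN → NOR → BRV = $15.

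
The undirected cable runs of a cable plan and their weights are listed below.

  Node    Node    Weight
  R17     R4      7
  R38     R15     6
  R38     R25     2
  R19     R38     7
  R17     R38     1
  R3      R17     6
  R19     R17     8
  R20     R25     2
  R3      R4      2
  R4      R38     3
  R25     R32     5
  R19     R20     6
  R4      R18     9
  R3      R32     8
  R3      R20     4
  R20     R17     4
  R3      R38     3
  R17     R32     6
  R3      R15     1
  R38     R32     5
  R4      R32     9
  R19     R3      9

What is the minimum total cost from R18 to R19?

19

Candidate routes:
R18 → R4 → R3 → R19: 9+2+9 = 20
R18 → R4 → R38 → R19: 9+3+7 = 19
Cheapest is R18 → R4 → R38 → R19 at 19.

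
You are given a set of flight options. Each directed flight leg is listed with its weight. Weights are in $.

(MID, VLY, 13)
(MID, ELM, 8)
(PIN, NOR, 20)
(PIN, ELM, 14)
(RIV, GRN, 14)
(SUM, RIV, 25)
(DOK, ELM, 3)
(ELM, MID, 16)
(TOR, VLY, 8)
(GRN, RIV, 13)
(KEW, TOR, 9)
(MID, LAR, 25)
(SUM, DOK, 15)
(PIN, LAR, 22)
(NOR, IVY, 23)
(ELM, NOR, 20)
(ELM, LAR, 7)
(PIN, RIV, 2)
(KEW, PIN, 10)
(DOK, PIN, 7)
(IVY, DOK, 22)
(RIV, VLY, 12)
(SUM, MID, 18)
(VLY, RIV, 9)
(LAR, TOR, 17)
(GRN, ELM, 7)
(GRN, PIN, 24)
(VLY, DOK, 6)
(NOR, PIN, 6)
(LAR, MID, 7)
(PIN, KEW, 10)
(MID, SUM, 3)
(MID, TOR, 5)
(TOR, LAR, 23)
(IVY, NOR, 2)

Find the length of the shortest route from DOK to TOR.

Shortest distances from DOK:
DOK: 0
ELM: 3  (via DOK)
PIN: 7  (via DOK)
RIV: 9  (via PIN)
LAR: 10  (via ELM)
MID: 17  (via LAR)
KEW: 17  (via PIN)
SUM: 20  (via MID)
VLY: 21  (via RIV)
TOR: 22  (via MID)
Shortest route: DOK–ELM–LAR–MID–TOR = $22.

$22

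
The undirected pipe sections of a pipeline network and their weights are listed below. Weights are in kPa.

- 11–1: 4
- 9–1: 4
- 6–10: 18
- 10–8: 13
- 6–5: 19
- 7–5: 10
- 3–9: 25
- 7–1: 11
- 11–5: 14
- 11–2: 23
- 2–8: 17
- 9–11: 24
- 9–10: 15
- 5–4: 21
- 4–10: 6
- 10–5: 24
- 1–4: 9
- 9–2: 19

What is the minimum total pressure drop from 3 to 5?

Enumerating some paths:
3 - 9 - 1 - 11 - 5: 25+4+4+14 = 47
3 - 9 - 1 - 7 - 5: 25+4+11+10 = 50
Cheapest is 3 - 9 - 1 - 11 - 5 at 47 kPa.

47 kPa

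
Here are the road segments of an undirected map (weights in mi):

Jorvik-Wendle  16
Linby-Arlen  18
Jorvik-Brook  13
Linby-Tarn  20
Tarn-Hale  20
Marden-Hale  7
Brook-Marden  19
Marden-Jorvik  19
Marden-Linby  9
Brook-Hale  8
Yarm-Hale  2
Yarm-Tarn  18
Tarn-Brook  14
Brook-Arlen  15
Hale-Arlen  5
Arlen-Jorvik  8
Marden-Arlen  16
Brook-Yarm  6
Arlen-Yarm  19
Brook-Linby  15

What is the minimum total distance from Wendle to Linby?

42 mi

Running Dijkstra from Wendle:
Wendle: 0
Jorvik: 16  (via Wendle)
Arlen: 24  (via Jorvik)
Brook: 29  (via Jorvik)
Hale: 29  (via Arlen)
Yarm: 31  (via Hale)
Marden: 35  (via Jorvik)
Linby: 42  (via Arlen)
Shortest route: Wendle–Jorvik–Arlen–Linby = 42 mi.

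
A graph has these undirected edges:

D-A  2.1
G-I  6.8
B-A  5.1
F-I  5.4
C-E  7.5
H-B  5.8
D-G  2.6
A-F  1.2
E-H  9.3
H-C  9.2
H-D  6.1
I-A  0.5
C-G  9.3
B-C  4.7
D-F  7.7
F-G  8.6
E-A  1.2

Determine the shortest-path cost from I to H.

8.7

Settle nodes by increasing distance from I:
I: 0
A: 0.5  (via I)
E: 1.7  (via A)
F: 1.7  (via A)
D: 2.6  (via A)
G: 5.2  (via D)
B: 5.6  (via A)
H: 8.7  (via D)
Shortest route: I → A → D → H = 8.7.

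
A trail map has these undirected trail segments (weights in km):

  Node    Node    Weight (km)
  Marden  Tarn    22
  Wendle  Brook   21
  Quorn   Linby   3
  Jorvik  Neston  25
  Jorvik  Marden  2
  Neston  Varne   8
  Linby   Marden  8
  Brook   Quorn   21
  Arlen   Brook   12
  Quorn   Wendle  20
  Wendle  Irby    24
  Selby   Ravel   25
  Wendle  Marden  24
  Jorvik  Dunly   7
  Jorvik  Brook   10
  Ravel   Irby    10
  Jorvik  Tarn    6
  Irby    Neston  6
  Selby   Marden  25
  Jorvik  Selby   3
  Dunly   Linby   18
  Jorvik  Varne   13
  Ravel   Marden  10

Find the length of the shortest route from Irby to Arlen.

Compare a few routes:
Irby - Neston - Jorvik - Brook - Arlen: 6+25+10+12 = 53
Irby - Ravel - Marden - Jorvik - Brook - Arlen: 10+10+2+10+12 = 44
Irby - Neston - Varne - Jorvik - Brook - Arlen: 6+8+13+10+12 = 49
Cheapest is Irby - Ravel - Marden - Jorvik - Brook - Arlen at 44 km.

44 km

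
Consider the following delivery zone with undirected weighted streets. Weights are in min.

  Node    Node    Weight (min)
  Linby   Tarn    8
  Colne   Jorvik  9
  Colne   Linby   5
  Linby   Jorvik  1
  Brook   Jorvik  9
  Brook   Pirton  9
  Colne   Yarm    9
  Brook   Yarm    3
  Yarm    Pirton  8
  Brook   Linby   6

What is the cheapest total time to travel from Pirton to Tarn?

23 min

Settle nodes by increasing distance from Pirton:
Pirton: 0
Yarm: 8  (via Pirton)
Brook: 9  (via Pirton)
Linby: 15  (via Brook)
Jorvik: 16  (via Linby)
Colne: 17  (via Yarm)
Tarn: 23  (via Linby)
Shortest route: Pirton–Brook–Linby–Tarn = 23 min.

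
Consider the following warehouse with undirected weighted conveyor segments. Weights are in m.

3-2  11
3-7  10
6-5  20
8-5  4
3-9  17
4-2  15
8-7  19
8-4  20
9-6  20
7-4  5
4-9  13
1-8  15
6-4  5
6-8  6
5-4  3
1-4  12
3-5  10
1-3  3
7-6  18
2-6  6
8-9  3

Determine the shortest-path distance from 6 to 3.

17 m

Running Dijkstra from 6:
6: 0
4: 5  (via 6)
2: 6  (via 6)
8: 6  (via 6)
5: 8  (via 4)
9: 9  (via 8)
7: 10  (via 4)
1: 17  (via 4)
3: 17  (via 2)
Shortest route: 6 → 2 → 3 = 17 m.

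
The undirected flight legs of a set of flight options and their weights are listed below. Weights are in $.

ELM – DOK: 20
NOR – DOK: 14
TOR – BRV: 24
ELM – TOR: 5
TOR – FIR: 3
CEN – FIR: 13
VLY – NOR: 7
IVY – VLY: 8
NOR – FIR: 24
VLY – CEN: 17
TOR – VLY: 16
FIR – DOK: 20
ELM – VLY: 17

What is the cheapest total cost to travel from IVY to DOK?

$29

Candidate routes:
IVY → VLY → NOR → DOK: 8+7+14 = 29
IVY → VLY → ELM → DOK: 8+17+20 = 45
Cheapest is IVY → VLY → NOR → DOK at $29.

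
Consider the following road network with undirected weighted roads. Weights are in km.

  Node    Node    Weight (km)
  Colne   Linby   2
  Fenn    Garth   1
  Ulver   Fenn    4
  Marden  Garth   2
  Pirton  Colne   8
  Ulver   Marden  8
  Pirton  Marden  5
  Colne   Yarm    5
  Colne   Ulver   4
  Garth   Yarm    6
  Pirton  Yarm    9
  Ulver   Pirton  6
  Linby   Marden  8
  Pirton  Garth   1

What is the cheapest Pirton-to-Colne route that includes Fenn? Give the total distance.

10 km

Shortest Pirton→Fenn: Pirton → Garth → Fenn = 2
Shortest Fenn→Colne: Fenn → Ulver → Colne = 8
Total via Fenn: 2 + 8 = 10 km.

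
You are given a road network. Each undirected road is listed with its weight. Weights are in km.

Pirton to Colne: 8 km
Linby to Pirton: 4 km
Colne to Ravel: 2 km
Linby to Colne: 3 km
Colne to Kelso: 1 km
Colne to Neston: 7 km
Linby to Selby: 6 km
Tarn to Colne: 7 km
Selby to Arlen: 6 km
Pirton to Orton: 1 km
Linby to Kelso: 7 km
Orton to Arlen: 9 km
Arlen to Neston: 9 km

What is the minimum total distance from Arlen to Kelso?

16 km

Settle nodes by increasing distance from Arlen:
Arlen: 0
Selby: 6  (via Arlen)
Neston: 9  (via Arlen)
Orton: 9  (via Arlen)
Pirton: 10  (via Orton)
Linby: 12  (via Selby)
Colne: 15  (via Linby)
Kelso: 16  (via Colne)
Shortest route: Arlen–Selby–Linby–Colne–Kelso = 16 km.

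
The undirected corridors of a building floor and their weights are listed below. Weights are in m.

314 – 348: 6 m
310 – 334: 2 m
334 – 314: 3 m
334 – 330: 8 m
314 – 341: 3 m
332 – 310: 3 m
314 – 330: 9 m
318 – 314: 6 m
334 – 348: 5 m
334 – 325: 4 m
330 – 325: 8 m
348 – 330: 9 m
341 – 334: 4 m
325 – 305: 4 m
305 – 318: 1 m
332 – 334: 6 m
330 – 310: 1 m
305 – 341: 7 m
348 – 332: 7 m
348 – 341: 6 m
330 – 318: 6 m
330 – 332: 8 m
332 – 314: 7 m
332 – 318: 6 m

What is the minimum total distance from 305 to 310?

8 m

Candidate routes:
305–325–334–310: 4+4+2 = 10
305–318–332–310: 1+6+3 = 10
305–318–330–310: 1+6+1 = 8
Cheapest is 305–318–330–310 at 8 m.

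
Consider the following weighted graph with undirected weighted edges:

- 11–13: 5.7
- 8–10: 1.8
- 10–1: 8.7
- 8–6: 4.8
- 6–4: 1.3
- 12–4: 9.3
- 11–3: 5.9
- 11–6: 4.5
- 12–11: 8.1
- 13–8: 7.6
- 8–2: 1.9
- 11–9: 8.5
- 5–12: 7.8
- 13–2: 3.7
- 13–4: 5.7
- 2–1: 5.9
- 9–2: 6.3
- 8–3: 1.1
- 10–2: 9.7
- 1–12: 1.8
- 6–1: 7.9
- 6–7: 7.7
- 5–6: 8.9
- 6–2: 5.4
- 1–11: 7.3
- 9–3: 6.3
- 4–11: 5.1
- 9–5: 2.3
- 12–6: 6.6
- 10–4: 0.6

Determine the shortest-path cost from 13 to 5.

12.3

Running Dijkstra from 13:
13: 0
2: 3.7  (via 13)
8: 5.6  (via 2)
4: 5.7  (via 13)
11: 5.7  (via 13)
10: 6.3  (via 4)
3: 6.7  (via 8)
6: 7  (via 4)
1: 9.6  (via 2)
9: 10  (via 2)
12: 11.4  (via 1)
5: 12.3  (via 9)
Shortest route: 13–2–9–5 = 12.3.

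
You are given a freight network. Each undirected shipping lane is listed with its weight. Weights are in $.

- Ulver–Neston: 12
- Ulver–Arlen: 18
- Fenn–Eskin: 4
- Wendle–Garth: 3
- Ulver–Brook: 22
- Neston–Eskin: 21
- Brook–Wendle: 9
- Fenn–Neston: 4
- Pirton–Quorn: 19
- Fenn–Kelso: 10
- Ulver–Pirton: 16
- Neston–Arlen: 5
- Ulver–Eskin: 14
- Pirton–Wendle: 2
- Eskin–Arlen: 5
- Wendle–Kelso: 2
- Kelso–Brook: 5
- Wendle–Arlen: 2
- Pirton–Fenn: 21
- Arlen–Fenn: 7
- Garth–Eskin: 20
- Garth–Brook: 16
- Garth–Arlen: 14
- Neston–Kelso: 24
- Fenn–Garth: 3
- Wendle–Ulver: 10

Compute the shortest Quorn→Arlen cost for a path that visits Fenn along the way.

$34

Best Quorn to Fenn: Quorn → Pirton → Wendle → Garth → Fenn costing 27
Shortest Fenn→Arlen: Fenn → Arlen = 7
Total via Fenn: 27 + 7 = $34.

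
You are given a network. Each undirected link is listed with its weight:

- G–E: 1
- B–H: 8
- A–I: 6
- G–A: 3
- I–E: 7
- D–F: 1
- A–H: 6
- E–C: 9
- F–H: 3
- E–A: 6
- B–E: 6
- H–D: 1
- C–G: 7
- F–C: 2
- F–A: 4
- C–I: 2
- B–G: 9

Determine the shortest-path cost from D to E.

Enumerating some paths:
D - F - C - G - E: 1+2+7+1 = 11
D - F - A - G - E: 1+4+3+1 = 9
D - F - A - E: 1+4+6 = 11
D - H - A - G - E: 1+6+3+1 = 11
Cheapest is D - F - A - G - E at 9.

9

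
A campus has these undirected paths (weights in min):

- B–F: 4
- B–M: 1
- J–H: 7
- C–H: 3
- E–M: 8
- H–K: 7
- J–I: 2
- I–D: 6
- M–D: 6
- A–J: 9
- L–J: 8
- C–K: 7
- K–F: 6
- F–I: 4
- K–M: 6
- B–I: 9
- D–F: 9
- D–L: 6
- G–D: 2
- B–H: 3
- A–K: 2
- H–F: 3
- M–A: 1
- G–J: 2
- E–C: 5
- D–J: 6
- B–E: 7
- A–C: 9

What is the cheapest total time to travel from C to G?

12 min

Candidate routes:
C → H → F → I → J → G: 3+3+4+2+2 = 14
C → H → J → G: 3+7+2 = 12
Cheapest is C → H → J → G at 12 min.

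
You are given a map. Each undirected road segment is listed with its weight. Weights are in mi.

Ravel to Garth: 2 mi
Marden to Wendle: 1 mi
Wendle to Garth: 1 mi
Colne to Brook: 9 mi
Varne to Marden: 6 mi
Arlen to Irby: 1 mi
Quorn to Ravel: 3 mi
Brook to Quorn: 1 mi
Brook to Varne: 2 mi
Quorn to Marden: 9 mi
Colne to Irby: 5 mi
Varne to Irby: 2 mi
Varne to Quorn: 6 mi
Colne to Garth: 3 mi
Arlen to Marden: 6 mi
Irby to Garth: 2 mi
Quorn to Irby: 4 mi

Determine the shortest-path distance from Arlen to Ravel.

5 mi

Shortest distances from Arlen:
Arlen: 0
Irby: 1  (via Arlen)
Varne: 3  (via Irby)
Garth: 3  (via Irby)
Wendle: 4  (via Garth)
Marden: 5  (via Wendle)
Quorn: 5  (via Irby)
Ravel: 5  (via Garth)
Shortest route: Arlen → Irby → Garth → Ravel = 5 mi.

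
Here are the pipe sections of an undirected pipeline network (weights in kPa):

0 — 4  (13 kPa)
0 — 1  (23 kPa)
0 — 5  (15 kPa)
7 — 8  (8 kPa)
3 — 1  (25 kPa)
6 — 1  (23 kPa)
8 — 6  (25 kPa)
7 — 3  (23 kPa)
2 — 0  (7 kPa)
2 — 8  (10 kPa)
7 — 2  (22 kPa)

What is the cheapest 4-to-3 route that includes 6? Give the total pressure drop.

103 kPa

Best 4 to 6: 4 → 0 → 2 → 8 → 6 costing 55
Shortest 6→3: 6 → 1 → 3 = 48
Total via 6: 55 + 48 = 103 kPa.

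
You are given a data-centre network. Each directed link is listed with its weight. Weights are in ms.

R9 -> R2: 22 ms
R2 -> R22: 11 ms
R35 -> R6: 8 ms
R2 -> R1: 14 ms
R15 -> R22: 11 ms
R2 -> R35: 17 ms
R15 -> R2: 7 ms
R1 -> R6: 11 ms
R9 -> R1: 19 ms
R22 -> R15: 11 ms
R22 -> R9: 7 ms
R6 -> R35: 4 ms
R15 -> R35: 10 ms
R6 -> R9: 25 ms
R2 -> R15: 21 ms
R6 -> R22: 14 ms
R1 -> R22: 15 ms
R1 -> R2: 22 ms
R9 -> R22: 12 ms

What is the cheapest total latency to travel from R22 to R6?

Settle nodes by increasing distance from R22:
R22: 0
R9: 7  (via R22)
R15: 11  (via R22)
R2: 18  (via R15)
R35: 21  (via R15)
R1: 26  (via R9)
R6: 29  (via R35)
Shortest route: R22–R15–R35–R6 = 29 ms.

29 ms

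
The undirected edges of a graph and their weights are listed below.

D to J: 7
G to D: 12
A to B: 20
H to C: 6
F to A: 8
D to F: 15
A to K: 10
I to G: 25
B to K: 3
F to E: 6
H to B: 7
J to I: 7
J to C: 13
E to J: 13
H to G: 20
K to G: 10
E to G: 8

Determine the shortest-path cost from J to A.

Shortest distances from J:
J: 0
D: 7  (via J)
I: 7  (via J)
C: 13  (via J)
E: 13  (via J)
F: 19  (via E)
G: 19  (via D)
H: 19  (via C)
B: 26  (via H)
A: 27  (via F)
Shortest route: J–E–F–A = 27.

27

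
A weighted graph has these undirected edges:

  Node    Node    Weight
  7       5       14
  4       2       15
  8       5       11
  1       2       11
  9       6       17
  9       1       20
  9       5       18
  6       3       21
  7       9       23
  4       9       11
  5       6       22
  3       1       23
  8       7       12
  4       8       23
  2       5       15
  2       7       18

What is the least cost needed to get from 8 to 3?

Settle nodes by increasing distance from 8:
8: 0
5: 11  (via 8)
7: 12  (via 8)
4: 23  (via 8)
2: 26  (via 5)
9: 29  (via 5)
6: 33  (via 5)
1: 37  (via 2)
3: 54  (via 6)
Shortest route: 8–5–6–3 = 54.

54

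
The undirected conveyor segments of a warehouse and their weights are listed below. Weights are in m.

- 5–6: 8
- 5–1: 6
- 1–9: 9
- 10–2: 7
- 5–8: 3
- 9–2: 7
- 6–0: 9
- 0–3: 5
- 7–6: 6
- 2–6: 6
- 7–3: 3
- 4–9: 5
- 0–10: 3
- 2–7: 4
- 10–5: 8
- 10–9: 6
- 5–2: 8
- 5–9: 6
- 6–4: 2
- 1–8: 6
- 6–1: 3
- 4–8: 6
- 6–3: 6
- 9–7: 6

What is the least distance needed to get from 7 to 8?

14 m

Compare a few routes:
7 → 9 → 5 → 8: 6+6+3 = 15
7 → 2 → 5 → 8: 4+8+3 = 15
7 → 6 → 1 → 8: 6+3+6 = 15
7 → 6 → 4 → 8: 6+2+6 = 14
The minimum is 14 m via 7 → 6 → 4 → 8.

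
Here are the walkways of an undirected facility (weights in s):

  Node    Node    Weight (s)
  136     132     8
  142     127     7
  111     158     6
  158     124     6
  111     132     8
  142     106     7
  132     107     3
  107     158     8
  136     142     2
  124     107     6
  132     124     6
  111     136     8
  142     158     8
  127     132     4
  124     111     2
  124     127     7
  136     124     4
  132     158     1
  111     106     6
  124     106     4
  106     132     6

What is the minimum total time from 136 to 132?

Running Dijkstra from 136:
136: 0
142: 2  (via 136)
124: 4  (via 136)
111: 6  (via 124)
106: 8  (via 124)
132: 8  (via 136)
Shortest route: 136 → 132 = 8 s.

8 s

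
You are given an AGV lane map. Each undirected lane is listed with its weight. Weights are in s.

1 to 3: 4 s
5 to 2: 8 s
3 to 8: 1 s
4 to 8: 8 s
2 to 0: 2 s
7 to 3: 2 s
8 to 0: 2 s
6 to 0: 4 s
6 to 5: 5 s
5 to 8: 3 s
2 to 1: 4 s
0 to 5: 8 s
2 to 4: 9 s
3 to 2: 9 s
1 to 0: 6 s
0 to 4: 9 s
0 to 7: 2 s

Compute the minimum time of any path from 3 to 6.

7 s

Settle nodes by increasing distance from 3:
3: 0
8: 1  (via 3)
7: 2  (via 3)
0: 3  (via 8)
1: 4  (via 3)
5: 4  (via 8)
2: 5  (via 0)
6: 7  (via 0)
Shortest route: 3 → 8 → 0 → 6 = 7 s.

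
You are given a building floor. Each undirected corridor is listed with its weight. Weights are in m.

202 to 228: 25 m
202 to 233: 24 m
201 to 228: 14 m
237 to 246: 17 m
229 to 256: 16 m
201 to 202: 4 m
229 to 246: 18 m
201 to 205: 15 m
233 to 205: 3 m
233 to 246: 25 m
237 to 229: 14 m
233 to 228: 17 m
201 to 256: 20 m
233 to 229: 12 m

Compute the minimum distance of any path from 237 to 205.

Candidate routes:
237–229–246–233–205: 14+18+25+3 = 60
237–229–233–205: 14+12+3 = 29
237–246–229–233–205: 17+18+12+3 = 50
237–246–233–205: 17+25+3 = 45
Cheapest is 237–229–233–205 at 29 m.

29 m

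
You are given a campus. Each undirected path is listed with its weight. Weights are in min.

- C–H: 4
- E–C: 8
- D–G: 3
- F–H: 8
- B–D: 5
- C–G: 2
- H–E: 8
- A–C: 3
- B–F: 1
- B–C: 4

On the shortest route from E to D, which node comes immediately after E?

C

Enumerating some paths:
E - C - G - D: 8+2+3 = 13
E - H - C - B - D: 8+4+4+5 = 21
E - C - B - D: 8+4+5 = 17
E - H - C - G - D: 8+4+2+3 = 17
Cheapest is E - C - G - D at 13 min.
So from E the first move is to C.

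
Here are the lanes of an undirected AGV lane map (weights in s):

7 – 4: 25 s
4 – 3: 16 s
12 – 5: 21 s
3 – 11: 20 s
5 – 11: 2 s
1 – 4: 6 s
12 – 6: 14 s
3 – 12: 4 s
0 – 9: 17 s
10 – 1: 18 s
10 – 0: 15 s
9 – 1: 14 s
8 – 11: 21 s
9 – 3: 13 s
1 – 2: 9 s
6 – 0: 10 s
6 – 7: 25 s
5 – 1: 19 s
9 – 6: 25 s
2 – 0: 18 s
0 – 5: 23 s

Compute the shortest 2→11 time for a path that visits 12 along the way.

Best 2 to 12: 2 → 1 → 4 → 3 → 12 costing 35
Best 12 to 11: 12 → 5 → 11 costing 23
Total via 12: 35 + 23 = 58 s.

58 s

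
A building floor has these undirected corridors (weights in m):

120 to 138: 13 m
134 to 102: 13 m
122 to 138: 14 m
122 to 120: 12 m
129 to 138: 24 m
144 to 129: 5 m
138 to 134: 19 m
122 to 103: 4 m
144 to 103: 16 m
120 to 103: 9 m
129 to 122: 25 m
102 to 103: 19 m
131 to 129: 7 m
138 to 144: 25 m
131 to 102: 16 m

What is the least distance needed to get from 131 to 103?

Enumerating some paths:
131 → 129 → 144 → 103: 7+5+16 = 28
131 → 129 → 138 → 122 → 103: 7+24+14+4 = 49
131 → 129 → 122 → 103: 7+25+4 = 36
131 → 102 → 103: 16+19 = 35
Cheapest is 131 → 129 → 144 → 103 at 28 m.

28 m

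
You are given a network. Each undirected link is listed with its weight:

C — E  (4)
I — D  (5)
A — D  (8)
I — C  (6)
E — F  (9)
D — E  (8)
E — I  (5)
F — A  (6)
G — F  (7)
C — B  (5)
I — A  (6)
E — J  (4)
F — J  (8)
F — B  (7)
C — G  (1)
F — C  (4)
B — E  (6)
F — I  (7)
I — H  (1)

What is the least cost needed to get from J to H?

Running Dijkstra from J:
J: 0
E: 4  (via J)
C: 8  (via E)
F: 8  (via J)
G: 9  (via C)
I: 9  (via E)
B: 10  (via E)
H: 10  (via I)
Shortest route: J → E → I → H = 10.

10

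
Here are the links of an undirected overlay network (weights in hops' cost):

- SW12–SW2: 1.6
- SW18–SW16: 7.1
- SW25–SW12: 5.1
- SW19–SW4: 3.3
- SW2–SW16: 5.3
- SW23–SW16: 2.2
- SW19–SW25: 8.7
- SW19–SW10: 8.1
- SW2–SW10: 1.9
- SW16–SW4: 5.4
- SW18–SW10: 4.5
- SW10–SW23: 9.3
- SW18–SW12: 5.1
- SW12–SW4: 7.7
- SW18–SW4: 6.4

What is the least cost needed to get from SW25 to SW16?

Shortest distances from SW25:
SW25: 0
SW12: 5.1  (via SW25)
SW2: 6.7  (via SW12)
SW10: 8.6  (via SW2)
SW19: 8.7  (via SW25)
SW18: 10.2  (via SW12)
SW16: 12  (via SW2)
Shortest route: SW25–SW12–SW2–SW16 = 12 hops' cost.

12 hops' cost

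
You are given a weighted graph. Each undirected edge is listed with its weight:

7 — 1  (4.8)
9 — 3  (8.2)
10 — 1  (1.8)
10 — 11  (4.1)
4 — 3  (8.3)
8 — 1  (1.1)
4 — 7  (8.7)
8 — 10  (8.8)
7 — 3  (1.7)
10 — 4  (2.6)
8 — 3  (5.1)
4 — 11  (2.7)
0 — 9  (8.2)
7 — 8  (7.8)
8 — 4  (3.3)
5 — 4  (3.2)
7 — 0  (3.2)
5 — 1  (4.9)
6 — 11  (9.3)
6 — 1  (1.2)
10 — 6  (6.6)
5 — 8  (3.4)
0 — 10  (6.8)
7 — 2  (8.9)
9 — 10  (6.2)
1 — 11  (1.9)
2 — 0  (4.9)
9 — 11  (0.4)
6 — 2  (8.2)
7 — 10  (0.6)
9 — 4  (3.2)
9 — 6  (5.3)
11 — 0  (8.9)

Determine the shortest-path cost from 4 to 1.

Compare a few routes:
4 - 9 - 11 - 1: 3.2+0.4+1.9 = 5.5
4 - 11 - 1: 2.7+1.9 = 4.6
4 - 10 - 1: 2.6+1.8 = 4.4
Cheapest is 4 - 10 - 1 at 4.4.

4.4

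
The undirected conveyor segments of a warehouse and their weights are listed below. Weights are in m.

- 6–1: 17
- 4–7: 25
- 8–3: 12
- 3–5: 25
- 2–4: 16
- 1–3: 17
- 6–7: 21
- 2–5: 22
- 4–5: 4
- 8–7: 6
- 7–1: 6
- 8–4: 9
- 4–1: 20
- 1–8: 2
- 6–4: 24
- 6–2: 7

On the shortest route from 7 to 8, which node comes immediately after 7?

Enumerating some paths:
7 → 1 → 8: 6+2 = 8
7 → 8: 6 = 6
The minimum is 6 m via 7 → 8.
So from 7 the first move is to 8.

8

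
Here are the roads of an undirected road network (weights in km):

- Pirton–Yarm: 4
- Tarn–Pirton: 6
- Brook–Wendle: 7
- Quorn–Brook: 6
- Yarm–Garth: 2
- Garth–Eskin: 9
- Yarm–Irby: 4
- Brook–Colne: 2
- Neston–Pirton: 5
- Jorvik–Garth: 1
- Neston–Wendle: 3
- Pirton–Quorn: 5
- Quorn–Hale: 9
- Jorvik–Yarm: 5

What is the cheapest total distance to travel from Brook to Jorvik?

Settle nodes by increasing distance from Brook:
Brook: 0
Colne: 2  (via Brook)
Quorn: 6  (via Brook)
Wendle: 7  (via Brook)
Neston: 10  (via Wendle)
Pirton: 11  (via Quorn)
Yarm: 15  (via Pirton)
Hale: 15  (via Quorn)
Garth: 17  (via Yarm)
Tarn: 17  (via Pirton)
Jorvik: 18  (via Garth)
Shortest route: Brook → Quorn → Pirton → Yarm → Garth → Jorvik = 18 km.

18 km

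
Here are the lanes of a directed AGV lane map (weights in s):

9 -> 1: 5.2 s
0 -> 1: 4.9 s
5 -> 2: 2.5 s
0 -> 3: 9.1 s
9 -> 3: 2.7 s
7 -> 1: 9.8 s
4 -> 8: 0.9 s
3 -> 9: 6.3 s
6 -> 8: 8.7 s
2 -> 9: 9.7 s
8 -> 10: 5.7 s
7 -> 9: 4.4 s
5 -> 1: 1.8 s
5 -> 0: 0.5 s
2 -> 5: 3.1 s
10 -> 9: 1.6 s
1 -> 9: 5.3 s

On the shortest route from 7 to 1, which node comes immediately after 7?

Compare a few routes:
7 - 1: 9.8 = 9.8
7 - 9 - 1: 4.4+5.2 = 9.6
The minimum is 9.6 s via 7 - 9 - 1.
So from 7 the first move is to 9.

9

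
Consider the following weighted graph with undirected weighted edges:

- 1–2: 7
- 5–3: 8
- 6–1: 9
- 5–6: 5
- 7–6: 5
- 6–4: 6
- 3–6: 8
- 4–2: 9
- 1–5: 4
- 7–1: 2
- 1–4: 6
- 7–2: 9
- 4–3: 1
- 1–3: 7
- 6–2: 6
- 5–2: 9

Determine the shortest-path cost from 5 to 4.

9

Compare a few routes:
5 - 1 - 4: 4+6 = 10
5 - 1 - 3 - 4: 4+7+1 = 12
5 - 3 - 4: 8+1 = 9
5 - 6 - 4: 5+6 = 11
Cheapest is 5 - 3 - 4 at 9.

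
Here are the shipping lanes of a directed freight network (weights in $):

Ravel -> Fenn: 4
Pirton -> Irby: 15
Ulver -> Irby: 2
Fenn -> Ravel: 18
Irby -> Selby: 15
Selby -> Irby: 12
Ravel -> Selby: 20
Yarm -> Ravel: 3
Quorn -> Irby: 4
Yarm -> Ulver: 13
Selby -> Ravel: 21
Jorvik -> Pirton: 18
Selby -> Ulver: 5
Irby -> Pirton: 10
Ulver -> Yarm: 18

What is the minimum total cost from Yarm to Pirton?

$25

Compare a few routes:
Yarm → Ulver → Irby → Pirton: 13+2+10 = 25
Yarm → Ravel → Selby → Ulver → Irby → Pirton: 3+20+5+2+10 = 40
The minimum is $25 via Yarm → Ulver → Irby → Pirton.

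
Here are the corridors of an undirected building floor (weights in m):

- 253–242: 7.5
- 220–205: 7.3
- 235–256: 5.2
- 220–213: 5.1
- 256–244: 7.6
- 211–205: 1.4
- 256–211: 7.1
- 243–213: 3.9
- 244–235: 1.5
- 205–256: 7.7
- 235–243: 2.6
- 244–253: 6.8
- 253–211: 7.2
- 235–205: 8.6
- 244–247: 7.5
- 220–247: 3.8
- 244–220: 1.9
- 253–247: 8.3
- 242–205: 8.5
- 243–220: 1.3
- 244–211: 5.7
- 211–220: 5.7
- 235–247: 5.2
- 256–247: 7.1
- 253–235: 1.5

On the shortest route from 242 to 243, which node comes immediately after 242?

253

Candidate routes:
242–253–235–243: 7.5+1.5+2.6 = 11.6
242–253–235–244–220–243: 7.5+1.5+1.5+1.9+1.3 = 13.7
The minimum is 11.6 m via 242–253–235–243.
So from 242 the first move is to 253.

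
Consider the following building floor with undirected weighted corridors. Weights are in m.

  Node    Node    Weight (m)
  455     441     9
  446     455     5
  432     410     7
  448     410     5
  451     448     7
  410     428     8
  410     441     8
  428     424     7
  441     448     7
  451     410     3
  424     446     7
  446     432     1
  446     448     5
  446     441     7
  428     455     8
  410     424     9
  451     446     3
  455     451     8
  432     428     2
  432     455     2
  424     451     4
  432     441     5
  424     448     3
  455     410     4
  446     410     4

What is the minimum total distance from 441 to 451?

Candidate routes:
441 - 446 - 451: 7+3 = 10
441 - 432 - 446 - 451: 5+1+3 = 9
Cheapest is 441 - 432 - 446 - 451 at 9 m.

9 m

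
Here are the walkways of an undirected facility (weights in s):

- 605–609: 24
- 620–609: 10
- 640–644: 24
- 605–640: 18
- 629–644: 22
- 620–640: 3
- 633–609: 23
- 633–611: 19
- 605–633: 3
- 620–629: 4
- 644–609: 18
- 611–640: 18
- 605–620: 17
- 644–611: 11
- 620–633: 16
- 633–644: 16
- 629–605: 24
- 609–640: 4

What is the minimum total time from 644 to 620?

Candidate routes:
644 → 609 → 640 → 620: 18+4+3 = 25
644 → 629 → 620: 22+4 = 26
Cheapest is 644 → 609 → 640 → 620 at 25 s.

25 s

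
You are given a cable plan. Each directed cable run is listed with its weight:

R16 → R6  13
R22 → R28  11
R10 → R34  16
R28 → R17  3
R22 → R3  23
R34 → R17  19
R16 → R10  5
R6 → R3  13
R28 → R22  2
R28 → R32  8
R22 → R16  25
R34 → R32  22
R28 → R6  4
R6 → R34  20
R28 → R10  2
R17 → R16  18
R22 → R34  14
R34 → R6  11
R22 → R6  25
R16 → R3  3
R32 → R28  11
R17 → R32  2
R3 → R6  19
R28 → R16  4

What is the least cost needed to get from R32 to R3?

Candidate routes:
R32–R28–R6–R3: 11+4+13 = 28
R32–R28–R16–R3: 11+4+3 = 18
Cheapest is R32–R28–R16–R3 at 18.

18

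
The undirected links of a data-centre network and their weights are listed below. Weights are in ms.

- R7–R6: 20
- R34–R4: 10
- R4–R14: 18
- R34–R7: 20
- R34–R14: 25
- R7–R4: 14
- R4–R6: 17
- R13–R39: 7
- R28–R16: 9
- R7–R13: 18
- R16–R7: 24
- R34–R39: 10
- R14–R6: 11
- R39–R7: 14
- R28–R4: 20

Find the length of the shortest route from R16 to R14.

47 ms

Running Dijkstra from R16:
R16: 0
R28: 9  (via R16)
R7: 24  (via R16)
R4: 29  (via R28)
R39: 38  (via R7)
R34: 39  (via R4)
R13: 42  (via R7)
R6: 44  (via R7)
R14: 47  (via R4)
Shortest route: R16–R28–R4–R14 = 47 ms.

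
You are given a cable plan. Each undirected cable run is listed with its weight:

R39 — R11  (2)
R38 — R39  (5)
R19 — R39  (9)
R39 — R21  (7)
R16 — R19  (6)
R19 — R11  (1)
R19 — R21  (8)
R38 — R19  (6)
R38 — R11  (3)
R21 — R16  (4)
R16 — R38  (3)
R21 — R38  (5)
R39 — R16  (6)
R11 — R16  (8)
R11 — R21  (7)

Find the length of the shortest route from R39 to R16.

Compare a few routes:
R39–R11–R38–R16: 2+3+3 = 8
R39–R16: 6 = 6
R39–R38–R16: 5+3 = 8
Cheapest is R39–R16 at 6.

6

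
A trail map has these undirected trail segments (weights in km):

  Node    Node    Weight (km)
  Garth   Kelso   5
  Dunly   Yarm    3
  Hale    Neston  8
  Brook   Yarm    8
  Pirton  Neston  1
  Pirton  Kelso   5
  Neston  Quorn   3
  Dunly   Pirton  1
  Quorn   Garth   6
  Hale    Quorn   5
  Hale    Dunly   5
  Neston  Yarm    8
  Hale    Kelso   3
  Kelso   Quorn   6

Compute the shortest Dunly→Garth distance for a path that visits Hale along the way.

Shortest Dunly→Hale: Dunly → Hale = 5
Shortest Hale→Garth: Hale → Kelso → Garth = 8
Total via Hale: 5 + 8 = 13 km.

13 km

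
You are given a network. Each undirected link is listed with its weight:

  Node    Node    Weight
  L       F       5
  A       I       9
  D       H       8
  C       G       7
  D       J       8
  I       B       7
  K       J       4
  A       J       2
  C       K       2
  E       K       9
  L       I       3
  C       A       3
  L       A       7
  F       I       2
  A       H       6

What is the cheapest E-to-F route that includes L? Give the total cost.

Shortest E→L: E–K–C–A–L = 21
Best L to F: L–F costing 5
Total via L: 21 + 5 = 26.

26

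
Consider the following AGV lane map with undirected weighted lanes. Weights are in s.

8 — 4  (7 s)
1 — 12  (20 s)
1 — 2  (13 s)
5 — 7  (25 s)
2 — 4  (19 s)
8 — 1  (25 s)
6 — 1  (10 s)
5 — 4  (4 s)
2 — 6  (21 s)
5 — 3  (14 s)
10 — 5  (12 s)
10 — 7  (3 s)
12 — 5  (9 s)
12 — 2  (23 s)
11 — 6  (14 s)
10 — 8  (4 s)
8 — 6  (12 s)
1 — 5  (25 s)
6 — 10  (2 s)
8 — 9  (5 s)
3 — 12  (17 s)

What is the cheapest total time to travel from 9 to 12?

Shortest distances from 9:
9: 0
8: 5  (via 9)
10: 9  (via 8)
6: 11  (via 10)
4: 12  (via 8)
7: 12  (via 10)
5: 16  (via 4)
1: 21  (via 6)
11: 25  (via 6)
12: 25  (via 5)
Shortest route: 9–8–4–5–12 = 25 s.

25 s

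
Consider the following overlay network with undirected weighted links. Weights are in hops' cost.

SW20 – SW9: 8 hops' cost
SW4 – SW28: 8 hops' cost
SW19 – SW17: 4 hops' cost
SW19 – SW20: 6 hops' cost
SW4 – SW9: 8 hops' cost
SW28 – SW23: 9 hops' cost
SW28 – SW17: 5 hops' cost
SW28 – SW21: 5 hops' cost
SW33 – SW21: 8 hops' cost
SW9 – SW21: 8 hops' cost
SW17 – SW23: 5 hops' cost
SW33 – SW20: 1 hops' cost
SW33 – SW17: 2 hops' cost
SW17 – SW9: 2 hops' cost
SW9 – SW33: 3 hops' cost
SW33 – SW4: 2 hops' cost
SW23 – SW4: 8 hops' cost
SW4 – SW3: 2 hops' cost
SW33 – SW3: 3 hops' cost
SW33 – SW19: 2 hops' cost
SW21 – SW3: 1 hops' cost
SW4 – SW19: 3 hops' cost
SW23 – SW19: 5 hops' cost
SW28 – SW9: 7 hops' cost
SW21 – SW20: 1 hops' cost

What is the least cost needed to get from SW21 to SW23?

Running Dijkstra from SW21:
SW21: 0
SW3: 1  (via SW21)
SW20: 1  (via SW21)
SW33: 2  (via SW20)
SW4: 3  (via SW3)
SW17: 4  (via SW33)
SW19: 4  (via SW33)
SW28: 5  (via SW21)
SW9: 5  (via SW33)
SW23: 9  (via SW17)
Shortest route: SW21–SW20–SW33–SW17–SW23 = 9 hops' cost.

9 hops' cost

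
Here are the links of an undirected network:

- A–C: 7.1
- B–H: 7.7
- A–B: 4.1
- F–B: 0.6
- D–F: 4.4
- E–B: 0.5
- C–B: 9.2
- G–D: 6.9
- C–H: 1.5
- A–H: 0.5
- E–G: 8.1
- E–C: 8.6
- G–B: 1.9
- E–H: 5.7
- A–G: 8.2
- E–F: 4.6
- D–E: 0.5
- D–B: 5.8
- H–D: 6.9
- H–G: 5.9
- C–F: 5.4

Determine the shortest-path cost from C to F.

Shortest distances from C:
C: 0
H: 1.5  (via C)
A: 2  (via H)
F: 5.4  (via C)
Shortest route: C–F = 5.4.

5.4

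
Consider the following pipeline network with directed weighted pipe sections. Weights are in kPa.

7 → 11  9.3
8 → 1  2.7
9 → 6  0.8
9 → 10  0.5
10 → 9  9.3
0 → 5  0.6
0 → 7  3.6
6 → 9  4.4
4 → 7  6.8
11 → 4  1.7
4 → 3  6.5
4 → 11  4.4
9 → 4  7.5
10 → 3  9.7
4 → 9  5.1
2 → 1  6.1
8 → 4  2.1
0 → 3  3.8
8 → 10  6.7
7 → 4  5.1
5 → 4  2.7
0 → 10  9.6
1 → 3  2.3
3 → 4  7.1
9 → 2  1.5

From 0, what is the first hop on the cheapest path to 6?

Candidate routes:
0 → 7 → 4 → 9 → 6: 3.6+5.1+5.1+0.8 = 14.6
0 → 5 → 4 → 9 → 6: 0.6+2.7+5.1+0.8 = 9.2
Cheapest is 0 → 5 → 4 → 9 → 6 at 9.2 kPa.
So from 0 the first move is to 5.

5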